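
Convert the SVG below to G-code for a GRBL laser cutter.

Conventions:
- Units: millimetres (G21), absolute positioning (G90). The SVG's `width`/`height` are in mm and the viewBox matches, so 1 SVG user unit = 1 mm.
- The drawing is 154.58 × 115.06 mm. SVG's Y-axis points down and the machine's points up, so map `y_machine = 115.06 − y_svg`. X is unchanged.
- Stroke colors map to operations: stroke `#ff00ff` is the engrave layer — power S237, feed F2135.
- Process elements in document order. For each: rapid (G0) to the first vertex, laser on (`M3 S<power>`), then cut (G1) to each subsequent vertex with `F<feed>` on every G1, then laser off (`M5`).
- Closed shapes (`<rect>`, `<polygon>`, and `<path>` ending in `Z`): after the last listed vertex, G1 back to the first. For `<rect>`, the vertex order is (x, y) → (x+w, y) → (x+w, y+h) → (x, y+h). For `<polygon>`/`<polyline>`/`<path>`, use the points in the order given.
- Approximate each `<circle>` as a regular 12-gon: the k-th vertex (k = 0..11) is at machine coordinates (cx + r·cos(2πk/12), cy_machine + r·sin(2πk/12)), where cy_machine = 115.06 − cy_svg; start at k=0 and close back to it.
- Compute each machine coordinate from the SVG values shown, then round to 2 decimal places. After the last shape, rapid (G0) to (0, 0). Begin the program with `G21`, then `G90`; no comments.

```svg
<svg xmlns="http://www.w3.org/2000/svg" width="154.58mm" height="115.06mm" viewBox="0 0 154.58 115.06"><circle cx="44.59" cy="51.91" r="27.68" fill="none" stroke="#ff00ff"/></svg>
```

G21
G90
G0 X72.27 Y63.15
M3 S237
G1 X68.56 Y76.99 F2135
G1 X58.43 Y87.12 F2135
G1 X44.59 Y90.83 F2135
G1 X30.75 Y87.12 F2135
G1 X20.62 Y76.99 F2135
G1 X16.91 Y63.15 F2135
G1 X20.62 Y49.31 F2135
G1 X30.75 Y39.18 F2135
G1 X44.59 Y35.47 F2135
G1 X58.43 Y39.18 F2135
G1 X68.56 Y49.31 F2135
G1 X72.27 Y63.15 F2135
M5
G0 X0.00 Y0.00

Since the viewBox matches the mm dimensions, user units are millimetres directly. The only transform is the Y-flip y_m = 115.06 − y_svg.

Shape 1 is a circle drawn with `<circle>`. Its stroke #ff00ff means engrave at S237, F2135. After flipping Y the toolpath is (72.27,63.15) → (68.56,76.99) → (58.43,87.12) → (44.59,90.83) → (30.75,87.12) → (20.62,76.99) → (16.91,63.15) → (20.62,49.31) → (30.75,39.18) → (44.59,35.47) → (58.43,39.18) → (68.56,49.31) → (72.27,63.15), returning to the start.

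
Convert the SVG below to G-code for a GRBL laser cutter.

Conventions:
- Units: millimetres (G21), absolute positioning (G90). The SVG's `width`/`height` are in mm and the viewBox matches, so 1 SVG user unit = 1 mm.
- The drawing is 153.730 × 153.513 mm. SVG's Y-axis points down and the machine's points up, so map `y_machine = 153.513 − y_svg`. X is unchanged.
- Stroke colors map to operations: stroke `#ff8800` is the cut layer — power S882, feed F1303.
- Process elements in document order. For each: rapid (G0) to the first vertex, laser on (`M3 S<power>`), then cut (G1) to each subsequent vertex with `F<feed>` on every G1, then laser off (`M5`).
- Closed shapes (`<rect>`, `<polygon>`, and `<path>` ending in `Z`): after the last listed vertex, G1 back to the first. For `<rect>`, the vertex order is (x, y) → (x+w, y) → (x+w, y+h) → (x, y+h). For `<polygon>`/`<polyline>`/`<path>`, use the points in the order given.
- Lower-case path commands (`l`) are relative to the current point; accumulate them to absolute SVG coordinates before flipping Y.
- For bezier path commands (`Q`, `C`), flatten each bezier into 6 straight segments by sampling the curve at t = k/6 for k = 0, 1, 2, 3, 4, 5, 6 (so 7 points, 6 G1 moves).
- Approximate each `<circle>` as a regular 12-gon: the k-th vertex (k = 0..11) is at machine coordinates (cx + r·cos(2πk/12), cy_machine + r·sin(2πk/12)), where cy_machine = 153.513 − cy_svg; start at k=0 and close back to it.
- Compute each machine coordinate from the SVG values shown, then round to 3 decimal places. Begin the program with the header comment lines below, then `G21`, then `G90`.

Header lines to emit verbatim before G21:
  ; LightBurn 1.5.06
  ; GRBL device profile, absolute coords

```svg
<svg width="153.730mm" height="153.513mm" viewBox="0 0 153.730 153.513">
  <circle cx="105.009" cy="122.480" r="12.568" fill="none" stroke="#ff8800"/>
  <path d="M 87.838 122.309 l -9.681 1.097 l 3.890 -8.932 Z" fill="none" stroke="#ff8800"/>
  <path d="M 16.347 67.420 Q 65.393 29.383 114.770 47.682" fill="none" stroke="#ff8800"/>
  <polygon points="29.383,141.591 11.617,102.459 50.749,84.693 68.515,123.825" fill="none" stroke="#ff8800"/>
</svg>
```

; LightBurn 1.5.06
; GRBL device profile, absolute coords
G21
G90
G0 X117.577 Y31.033
M3 S882
G1 X115.893 Y37.317 F1303
G1 X111.293 Y41.917 F1303
G1 X105.009 Y43.601 F1303
G1 X98.725 Y41.917 F1303
G1 X94.125 Y37.317 F1303
G1 X92.441 Y31.033 F1303
G1 X94.125 Y24.749 F1303
G1 X98.725 Y20.149 F1303
G1 X105.009 Y18.465 F1303
G1 X111.293 Y20.149 F1303
G1 X115.893 Y24.749 F1303
G1 X117.577 Y31.033 F1303
M5
G0 X87.838 Y31.204
M3 S882
G1 X78.157 Y30.107 F1303
G1 X82.047 Y39.039 F1303
G1 X87.838 Y31.204 F1303
M5
G0 X16.347 Y86.093
M3 S882
G1 X32.705 Y97.207 F1303
G1 X49.081 Y105.191 F1303
G1 X65.476 Y110.046 F1303
G1 X81.889 Y111.771 F1303
G1 X98.320 Y110.366 F1303
G1 X114.770 Y105.831 F1303
M5
G0 X29.383 Y11.922
M3 S882
G1 X11.617 Y51.054 F1303
G1 X50.749 Y68.820 F1303
G1 X68.515 Y29.688 F1303
G1 X29.383 Y11.922 F1303
M5

Since the viewBox matches the mm dimensions, user units are millimetres directly. The only transform is the Y-flip y_m = 153.513 − y_svg.

Shape 1 is a circle drawn with `<circle>`. Its stroke #ff8800 means cut at S882, F1303. After flipping Y the toolpath is (117.577,31.033) → (115.893,37.317) → (111.293,41.917) → (105.009,43.601) → (98.725,41.917) → (94.125,37.317) → (92.441,31.033) → (94.125,24.749) → (98.725,20.149) → (105.009,18.465) → (111.293,20.149) → (115.893,24.749) → (117.577,31.033), returning to the start.

Shape 2 is a regular polygon drawn with `<path>`. Its stroke #ff8800 means cut at S882, F1303. After flipping Y the toolpath is (87.838,31.204) → (78.157,30.107) → (82.047,39.039) → (87.838,31.204), returning to the start.

Shape 3 is a quadratic bezier drawn with `<path>`. Its stroke #ff8800 means cut at S882, F1303. After flipping Y the toolpath is (16.347,86.093) → (32.705,97.207) → (49.081,105.191) → (65.476,110.046) → (81.889,111.771) → (98.320,110.366) → (114.770,105.831).

Shape 4 is a regular polygon drawn with `<polygon>`. Its stroke #ff8800 means cut at S882, F1303. After flipping Y the toolpath is (29.383,11.922) → (11.617,51.054) → (50.749,68.820) → (68.515,29.688) → (29.383,11.922), returning to the start.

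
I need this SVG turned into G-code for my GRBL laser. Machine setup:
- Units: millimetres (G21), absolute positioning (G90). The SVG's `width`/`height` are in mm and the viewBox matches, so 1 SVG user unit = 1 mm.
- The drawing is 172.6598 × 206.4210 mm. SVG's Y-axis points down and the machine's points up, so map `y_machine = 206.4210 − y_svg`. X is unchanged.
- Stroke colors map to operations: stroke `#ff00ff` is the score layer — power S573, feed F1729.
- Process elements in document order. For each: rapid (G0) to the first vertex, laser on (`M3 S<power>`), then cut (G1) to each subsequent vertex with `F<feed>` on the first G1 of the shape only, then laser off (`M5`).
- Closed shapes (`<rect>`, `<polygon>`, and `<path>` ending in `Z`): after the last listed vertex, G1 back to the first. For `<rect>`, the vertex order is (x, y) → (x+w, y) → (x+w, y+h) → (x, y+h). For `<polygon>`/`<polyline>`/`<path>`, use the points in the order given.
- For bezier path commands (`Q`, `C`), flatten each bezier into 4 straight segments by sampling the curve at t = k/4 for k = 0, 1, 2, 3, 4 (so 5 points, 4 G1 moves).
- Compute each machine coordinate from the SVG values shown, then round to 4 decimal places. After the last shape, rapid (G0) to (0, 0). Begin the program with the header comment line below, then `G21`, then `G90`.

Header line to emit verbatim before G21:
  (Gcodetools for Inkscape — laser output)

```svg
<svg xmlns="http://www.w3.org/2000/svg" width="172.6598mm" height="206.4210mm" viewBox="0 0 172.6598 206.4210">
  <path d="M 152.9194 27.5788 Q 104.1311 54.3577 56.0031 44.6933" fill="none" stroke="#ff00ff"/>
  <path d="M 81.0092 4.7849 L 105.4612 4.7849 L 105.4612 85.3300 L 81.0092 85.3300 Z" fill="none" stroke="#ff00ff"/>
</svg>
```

viewBox `0 0 172.6598 206.4210` with mm width/height → 1 unit = 1 mm. Flip: y_m = 206.4210 − y_svg.

**Shape 1** — `<path>` quadratic bezier, stroke `#ff00ff` → score (S573, F1729). Control points (SVG): P0=(152.9194,27.5788), P1=(104.1311,54.3577), P2=(56.0031,44.6933); sampled at t=k/4. Machine vertices: (152.9194,178.8422) → (128.5665,167.7305) → (104.2962,161.1741) → (80.1084,159.1732) → (56.0031,161.7277). Open path.

**Shape 2** — `<path>` rectangle, stroke `#ff00ff` → score (S573, F1729). Machine vertices: (81.0092,201.6361) → (105.4612,201.6361) → (105.4612,121.0910) → (81.0092,121.0910) → (81.0092,201.6361). Closed: final G1 returns to the first vertex.

(Gcodetools for Inkscape — laser output)
G21
G90
G0 X152.9194 Y178.8422
M3 S573
G1 X128.5665 Y167.7305 F1729
G1 X104.2962 Y161.1741
G1 X80.1084 Y159.1732
G1 X56.0031 Y161.7277
M5
G0 X81.0092 Y201.6361
M3 S573
G1 X105.4612 Y201.6361 F1729
G1 X105.4612 Y121.0910
G1 X81.0092 Y121.0910
G1 X81.0092 Y201.6361
M5
G0 X0.0000 Y0.0000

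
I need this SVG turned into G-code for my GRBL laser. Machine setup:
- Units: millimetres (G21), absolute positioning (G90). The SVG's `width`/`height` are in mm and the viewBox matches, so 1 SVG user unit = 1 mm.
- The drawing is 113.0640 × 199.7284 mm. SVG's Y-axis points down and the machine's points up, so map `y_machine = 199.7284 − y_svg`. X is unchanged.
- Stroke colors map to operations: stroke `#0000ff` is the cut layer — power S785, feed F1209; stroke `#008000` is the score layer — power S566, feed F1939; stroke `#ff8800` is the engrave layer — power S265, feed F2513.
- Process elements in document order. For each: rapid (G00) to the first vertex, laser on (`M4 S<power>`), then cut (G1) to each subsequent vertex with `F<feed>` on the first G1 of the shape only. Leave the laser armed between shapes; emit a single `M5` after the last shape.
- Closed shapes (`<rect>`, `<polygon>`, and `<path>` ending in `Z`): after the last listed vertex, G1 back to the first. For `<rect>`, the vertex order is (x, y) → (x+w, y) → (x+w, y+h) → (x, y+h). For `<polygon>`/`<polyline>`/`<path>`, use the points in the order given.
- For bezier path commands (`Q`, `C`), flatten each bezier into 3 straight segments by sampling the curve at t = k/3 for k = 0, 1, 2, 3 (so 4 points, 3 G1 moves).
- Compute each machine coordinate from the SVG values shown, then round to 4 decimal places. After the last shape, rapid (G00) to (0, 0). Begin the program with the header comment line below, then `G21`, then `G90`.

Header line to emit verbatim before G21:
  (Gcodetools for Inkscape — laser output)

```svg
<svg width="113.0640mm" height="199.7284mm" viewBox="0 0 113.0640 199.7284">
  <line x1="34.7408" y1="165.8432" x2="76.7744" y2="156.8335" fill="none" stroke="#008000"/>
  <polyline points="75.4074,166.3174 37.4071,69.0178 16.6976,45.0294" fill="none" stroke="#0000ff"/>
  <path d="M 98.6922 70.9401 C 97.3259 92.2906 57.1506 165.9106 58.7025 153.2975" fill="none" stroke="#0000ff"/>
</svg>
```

Since the viewBox matches the mm dimensions, user units are millimetres directly. The only transform is the Y-flip y_m = 199.7284 − y_svg.

Shape 1 is a line segment drawn with `<line>`. Its stroke #008000 means score at S566, F1939. After flipping Y the toolpath is (34.7408,33.8852) → (76.7744,42.8949).

Shape 2 is a open polyline drawn with `<polyline>`. Its stroke #0000ff means cut at S785, F1209. After flipping Y the toolpath is (75.4074,33.4110) → (37.4071,130.7106) → (16.6976,154.6990).

Shape 3 is a cubic bezier drawn with `<path>`. Its stroke #0000ff means cut at S785, F1209. After flipping Y the toolpath is (98.6922,128.7883) → (87.3724,95.1444) → (68.0768,57.4324) → (58.7025,46.4309).

(Gcodetools for Inkscape — laser output)
G21
G90
G00 X34.7408 Y33.8852
M4 S566
G1 X76.7744 Y42.8949 F1939
G00 X75.4074 Y33.4110
M4 S785
G1 X37.4071 Y130.7106 F1209
G1 X16.6976 Y154.6990
G00 X98.6922 Y128.7883
M4 S785
G1 X87.3724 Y95.1444 F1209
G1 X68.0768 Y57.4324
G1 X58.7025 Y46.4309
M5
G00 X0.0000 Y0.0000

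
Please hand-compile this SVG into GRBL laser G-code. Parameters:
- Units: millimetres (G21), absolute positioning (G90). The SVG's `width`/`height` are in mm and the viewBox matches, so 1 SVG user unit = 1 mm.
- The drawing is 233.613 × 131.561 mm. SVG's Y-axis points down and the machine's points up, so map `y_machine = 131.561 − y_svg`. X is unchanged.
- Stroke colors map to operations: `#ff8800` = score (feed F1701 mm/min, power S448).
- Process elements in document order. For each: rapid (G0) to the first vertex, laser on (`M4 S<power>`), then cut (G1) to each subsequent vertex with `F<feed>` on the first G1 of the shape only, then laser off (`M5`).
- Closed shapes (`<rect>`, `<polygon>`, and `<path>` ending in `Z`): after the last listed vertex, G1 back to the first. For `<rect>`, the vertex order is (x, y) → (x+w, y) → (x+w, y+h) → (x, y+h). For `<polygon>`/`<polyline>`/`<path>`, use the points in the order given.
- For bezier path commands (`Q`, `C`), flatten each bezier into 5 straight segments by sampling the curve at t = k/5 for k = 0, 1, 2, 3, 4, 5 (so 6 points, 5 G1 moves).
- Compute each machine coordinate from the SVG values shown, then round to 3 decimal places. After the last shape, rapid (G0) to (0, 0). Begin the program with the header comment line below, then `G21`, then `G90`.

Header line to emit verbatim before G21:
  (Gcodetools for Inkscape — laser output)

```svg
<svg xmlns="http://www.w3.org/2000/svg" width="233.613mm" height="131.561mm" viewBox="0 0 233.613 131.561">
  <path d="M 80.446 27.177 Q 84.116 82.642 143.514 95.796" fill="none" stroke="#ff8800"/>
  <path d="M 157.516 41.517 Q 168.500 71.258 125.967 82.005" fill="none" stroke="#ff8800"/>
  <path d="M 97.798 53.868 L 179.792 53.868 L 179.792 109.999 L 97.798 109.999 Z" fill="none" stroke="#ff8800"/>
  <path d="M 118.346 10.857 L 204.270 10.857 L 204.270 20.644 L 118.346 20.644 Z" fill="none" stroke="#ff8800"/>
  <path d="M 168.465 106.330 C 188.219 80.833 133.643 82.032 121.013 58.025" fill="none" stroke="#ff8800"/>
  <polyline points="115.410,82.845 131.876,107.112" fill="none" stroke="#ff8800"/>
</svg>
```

Since the viewBox matches the mm dimensions, user units are millimetres directly. The only transform is the Y-flip y_m = 131.561 − y_svg.

Shape 1 is a quadratic bezier drawn with `<path>`. Its stroke #ff8800 means score at S448, F1701. After flipping Y the toolpath is (80.446,104.384) → (84.143,83.890) → (92.298,66.782) → (104.912,53.058) → (121.984,42.719) → (143.514,35.765).

Shape 2 is a quadratic bezier drawn with `<path>`. Its stroke #ff8800 means score at S448, F1701. After flipping Y the toolpath is (157.516,90.044) → (159.769,78.907) → (157.740,69.290) → (151.431,61.193) → (140.840,54.615) → (125.967,49.556).

Shape 3 is a rectangle drawn with `<path>`. Its stroke #ff8800 means score at S448, F1701. After flipping Y the toolpath is (97.798,77.693) → (179.792,77.693) → (179.792,21.562) → (97.798,21.562) → (97.798,77.693), returning to the start.

Shape 4 is a rectangle drawn with `<path>`. Its stroke #ff8800 means score at S448, F1701. After flipping Y the toolpath is (118.346,120.704) → (204.270,120.704) → (204.270,110.917) → (118.346,110.917) → (118.346,120.704), returning to the start.

Shape 5 is a cubic bezier drawn with `<path>`. Its stroke #ff8800 means score at S448, F1701. After flipping Y the toolpath is (168.465,25.231) → (172.328,37.741) → (163.933,46.335) → (148.861,53.505) → (132.694,61.741) → (121.013,73.536).

Shape 6 is a line segment drawn with `<polyline>`. Its stroke #ff8800 means score at S448, F1701. After flipping Y the toolpath is (115.410,48.716) → (131.876,24.449).

(Gcodetools for Inkscape — laser output)
G21
G90
G0 X80.446 Y104.384
M4 S448
G1 X84.143 Y83.890 F1701
G1 X92.298 Y66.782
G1 X104.912 Y53.058
G1 X121.984 Y42.719
G1 X143.514 Y35.765
M5
G0 X157.516 Y90.044
M4 S448
G1 X159.769 Y78.907 F1701
G1 X157.740 Y69.290
G1 X151.431 Y61.193
G1 X140.840 Y54.615
G1 X125.967 Y49.556
M5
G0 X97.798 Y77.693
M4 S448
G1 X179.792 Y77.693 F1701
G1 X179.792 Y21.562
G1 X97.798 Y21.562
G1 X97.798 Y77.693
M5
G0 X118.346 Y120.704
M4 S448
G1 X204.270 Y120.704 F1701
G1 X204.270 Y110.917
G1 X118.346 Y110.917
G1 X118.346 Y120.704
M5
G0 X168.465 Y25.231
M4 S448
G1 X172.328 Y37.741 F1701
G1 X163.933 Y46.335
G1 X148.861 Y53.505
G1 X132.694 Y61.741
G1 X121.013 Y73.536
M5
G0 X115.410 Y48.716
M4 S448
G1 X131.876 Y24.449 F1701
M5
G0 X0.000 Y0.000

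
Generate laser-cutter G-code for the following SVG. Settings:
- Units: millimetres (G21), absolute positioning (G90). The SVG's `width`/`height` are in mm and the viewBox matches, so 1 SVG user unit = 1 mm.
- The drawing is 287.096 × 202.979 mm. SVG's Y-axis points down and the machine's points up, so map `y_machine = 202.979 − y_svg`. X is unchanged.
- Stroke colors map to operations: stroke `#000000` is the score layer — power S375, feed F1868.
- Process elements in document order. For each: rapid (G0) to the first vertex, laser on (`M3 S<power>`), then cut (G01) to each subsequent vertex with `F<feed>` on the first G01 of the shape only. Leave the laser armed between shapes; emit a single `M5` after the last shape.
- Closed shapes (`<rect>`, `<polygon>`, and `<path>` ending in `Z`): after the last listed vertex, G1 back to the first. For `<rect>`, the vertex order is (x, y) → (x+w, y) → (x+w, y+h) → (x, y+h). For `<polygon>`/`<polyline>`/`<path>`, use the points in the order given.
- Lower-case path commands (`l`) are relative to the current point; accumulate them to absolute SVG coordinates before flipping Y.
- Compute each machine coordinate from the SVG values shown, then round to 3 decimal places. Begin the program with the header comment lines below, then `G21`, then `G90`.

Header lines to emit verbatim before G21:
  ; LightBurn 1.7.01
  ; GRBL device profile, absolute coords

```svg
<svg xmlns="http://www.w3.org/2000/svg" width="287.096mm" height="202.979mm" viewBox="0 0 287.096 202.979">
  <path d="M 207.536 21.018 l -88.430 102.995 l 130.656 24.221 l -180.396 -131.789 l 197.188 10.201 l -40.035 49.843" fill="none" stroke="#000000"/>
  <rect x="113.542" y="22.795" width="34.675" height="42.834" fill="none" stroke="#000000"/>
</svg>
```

; LightBurn 1.7.01
; GRBL device profile, absolute coords
G21
G90
G0 X207.536 Y181.961
M3 S375
G01 X119.106 Y78.966 F1868
G01 X249.762 Y54.745
G01 X69.366 Y186.534
G01 X266.554 Y176.333
G01 X226.519 Y126.490
G0 X113.542 Y180.184
M3 S375
G01 X148.217 Y180.184 F1868
G01 X148.217 Y137.350
G01 X113.542 Y137.350
G01 X113.542 Y180.184
M5

1 u = 1 mm; y_m = 202.979 − y.

[1] `<path>` open polyline, #000000→score S375 F1868: (207.536,181.961) → (119.106,78.966) → (249.762,54.745) → (69.366,186.534) → (266.554,176.333) → (226.519,126.490)

[2] `<rect>` rectangle, #000000→score S375 F1868: (113.542,180.184) → (148.217,180.184) → (148.217,137.350) → (113.542,137.350) → (113.542,180.184) (closed)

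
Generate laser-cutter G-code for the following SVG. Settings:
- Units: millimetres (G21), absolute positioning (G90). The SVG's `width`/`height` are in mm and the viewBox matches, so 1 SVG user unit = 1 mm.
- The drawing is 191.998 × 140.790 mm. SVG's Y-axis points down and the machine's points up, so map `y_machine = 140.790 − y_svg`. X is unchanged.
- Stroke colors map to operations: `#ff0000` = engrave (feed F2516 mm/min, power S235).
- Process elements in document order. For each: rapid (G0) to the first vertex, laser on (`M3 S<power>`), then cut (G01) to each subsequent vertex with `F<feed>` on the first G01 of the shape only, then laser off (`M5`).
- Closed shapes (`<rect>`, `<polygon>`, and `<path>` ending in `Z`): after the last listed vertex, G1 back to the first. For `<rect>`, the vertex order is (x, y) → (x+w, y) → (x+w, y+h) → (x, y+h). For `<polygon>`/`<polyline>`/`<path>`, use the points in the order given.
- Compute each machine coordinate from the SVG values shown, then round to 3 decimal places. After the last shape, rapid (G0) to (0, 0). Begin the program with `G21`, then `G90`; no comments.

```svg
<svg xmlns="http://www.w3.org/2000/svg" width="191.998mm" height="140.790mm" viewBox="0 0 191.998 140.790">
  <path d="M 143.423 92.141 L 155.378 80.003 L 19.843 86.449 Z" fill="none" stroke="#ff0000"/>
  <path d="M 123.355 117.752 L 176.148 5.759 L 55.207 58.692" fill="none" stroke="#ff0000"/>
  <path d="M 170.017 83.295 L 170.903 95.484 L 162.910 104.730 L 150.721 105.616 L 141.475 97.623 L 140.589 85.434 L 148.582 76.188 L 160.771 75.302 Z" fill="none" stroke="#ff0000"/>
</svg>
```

Since the viewBox matches the mm dimensions, user units are millimetres directly. The only transform is the Y-flip y_m = 140.790 − y_svg.

Shape 1 is a closed polygon drawn with `<path>`. Its stroke #ff0000 means engrave at S235, F2516. After flipping Y the toolpath is (143.423,48.649) → (155.378,60.787) → (19.843,54.341) → (143.423,48.649), returning to the start.

Shape 2 is a open polyline drawn with `<path>`. Its stroke #ff0000 means engrave at S235, F2516. After flipping Y the toolpath is (123.355,23.038) → (176.148,135.031) → (55.207,82.098).

Shape 3 is a regular polygon drawn with `<path>`. Its stroke #ff0000 means engrave at S235, F2516. After flipping Y the toolpath is (170.017,57.495) → (170.903,45.306) → (162.910,36.060) → (150.721,35.174) → (141.475,43.167) → (140.589,55.356) → (148.582,64.602) → (160.771,65.488) → (170.017,57.495), returning to the start.

G21
G90
G0 X143.423 Y48.649
M3 S235
G01 X155.378 Y60.787 F2516
G01 X19.843 Y54.341
G01 X143.423 Y48.649
M5
G0 X123.355 Y23.038
M3 S235
G01 X176.148 Y135.031 F2516
G01 X55.207 Y82.098
M5
G0 X170.017 Y57.495
M3 S235
G01 X170.903 Y45.306 F2516
G01 X162.910 Y36.060
G01 X150.721 Y35.174
G01 X141.475 Y43.167
G01 X140.589 Y55.356
G01 X148.582 Y64.602
G01 X160.771 Y65.488
G01 X170.017 Y57.495
M5
G0 X0.000 Y0.000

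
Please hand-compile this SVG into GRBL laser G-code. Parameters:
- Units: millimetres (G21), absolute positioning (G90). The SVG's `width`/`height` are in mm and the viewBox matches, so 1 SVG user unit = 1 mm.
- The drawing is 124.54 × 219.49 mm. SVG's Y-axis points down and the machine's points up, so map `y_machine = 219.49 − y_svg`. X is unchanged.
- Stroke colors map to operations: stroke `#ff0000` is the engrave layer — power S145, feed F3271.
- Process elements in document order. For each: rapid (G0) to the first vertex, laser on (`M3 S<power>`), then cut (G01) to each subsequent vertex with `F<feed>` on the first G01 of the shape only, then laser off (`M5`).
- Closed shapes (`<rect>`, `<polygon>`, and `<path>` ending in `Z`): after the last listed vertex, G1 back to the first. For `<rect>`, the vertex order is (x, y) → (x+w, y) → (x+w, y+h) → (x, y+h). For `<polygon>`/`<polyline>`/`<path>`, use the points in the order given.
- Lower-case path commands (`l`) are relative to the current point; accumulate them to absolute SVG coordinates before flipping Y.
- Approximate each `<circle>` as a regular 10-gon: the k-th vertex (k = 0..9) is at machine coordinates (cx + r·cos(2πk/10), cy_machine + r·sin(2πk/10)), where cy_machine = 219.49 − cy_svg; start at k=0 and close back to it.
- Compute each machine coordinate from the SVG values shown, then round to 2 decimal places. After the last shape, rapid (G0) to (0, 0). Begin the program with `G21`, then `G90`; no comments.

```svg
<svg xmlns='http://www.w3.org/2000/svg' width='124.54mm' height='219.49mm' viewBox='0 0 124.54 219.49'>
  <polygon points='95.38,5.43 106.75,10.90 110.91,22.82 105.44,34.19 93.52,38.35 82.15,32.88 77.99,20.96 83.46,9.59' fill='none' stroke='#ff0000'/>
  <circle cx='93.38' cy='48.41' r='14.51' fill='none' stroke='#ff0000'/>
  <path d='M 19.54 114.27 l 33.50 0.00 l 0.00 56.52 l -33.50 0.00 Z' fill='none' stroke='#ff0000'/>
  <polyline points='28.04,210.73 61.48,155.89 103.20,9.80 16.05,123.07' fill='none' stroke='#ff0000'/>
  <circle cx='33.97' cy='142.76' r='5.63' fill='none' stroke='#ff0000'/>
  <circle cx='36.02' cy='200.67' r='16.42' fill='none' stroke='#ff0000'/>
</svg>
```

viewBox `0 0 124.54 219.49` with mm width/height → 1 unit = 1 mm. Flip: y_m = 219.49 − y_svg.

**Shape 1** — `<polygon>` regular polygon, stroke `#ff0000` → engrave (S145, F3271). Machine vertices: (95.38,214.06) → (106.75,208.59) → (110.91,196.67) → (105.44,185.30) → (93.52,181.14) → (82.15,186.61) → (77.99,198.53) → (83.46,209.90) → (95.38,214.06). Closed: final G1 returns to the first vertex.

**Shape 2** — `<circle>` circle, stroke `#ff0000` → engrave (S145, F3271). Machine vertices: (107.89,171.08) → (105.12,179.61) → (97.86,184.88) → (88.90,184.88) → (81.64,179.61) → (78.87,171.08) → (81.64,162.55) → (88.90,157.28) → (97.86,157.28) → (105.12,162.55) → (107.89,171.08). Closed: final G1 returns to the first vertex.

**Shape 3** — `<path>` rectangle, stroke `#ff0000` → engrave (S145, F3271). Machine vertices: (19.54,105.22) → (53.04,105.22) → (53.04,48.70) → (19.54,48.70) → (19.54,105.22). Closed: final G1 returns to the first vertex.

**Shape 4** — `<polyline>` open polyline, stroke `#ff0000` → engrave (S145, F3271). Machine vertices: (28.04,8.76) → (61.48,63.60) → (103.20,209.69) → (16.05,96.42). Open path.

**Shape 5** — `<circle>` circle, stroke `#ff0000` → engrave (S145, F3271). Machine vertices: (39.60,76.73) → (38.52,80.04) → (35.71,82.08) → (32.23,82.08) → (29.42,80.04) → (28.34,76.73) → (29.42,73.42) → (32.23,71.38) → (35.71,71.38) → (38.52,73.42) → (39.60,76.73). Closed: final G1 returns to the first vertex.

**Shape 6** — `<circle>` circle, stroke `#ff0000` → engrave (S145, F3271). Machine vertices: (52.44,18.82) → (49.30,28.47) → (41.09,34.44) → (30.95,34.44) → (22.74,28.47) → (19.60,18.82) → (22.74,9.17) → (30.95,3.20) → (41.09,3.20) → (49.30,9.17) → (52.44,18.82). Closed: final G1 returns to the first vertex.

G21
G90
G0 X95.38 Y214.06
M3 S145
G01 X106.75 Y208.59 F3271
G01 X110.91 Y196.67
G01 X105.44 Y185.30
G01 X93.52 Y181.14
G01 X82.15 Y186.61
G01 X77.99 Y198.53
G01 X83.46 Y209.90
G01 X95.38 Y214.06
M5
G0 X107.89 Y171.08
M3 S145
G01 X105.12 Y179.61 F3271
G01 X97.86 Y184.88
G01 X88.90 Y184.88
G01 X81.64 Y179.61
G01 X78.87 Y171.08
G01 X81.64 Y162.55
G01 X88.90 Y157.28
G01 X97.86 Y157.28
G01 X105.12 Y162.55
G01 X107.89 Y171.08
M5
G0 X19.54 Y105.22
M3 S145
G01 X53.04 Y105.22 F3271
G01 X53.04 Y48.70
G01 X19.54 Y48.70
G01 X19.54 Y105.22
M5
G0 X28.04 Y8.76
M3 S145
G01 X61.48 Y63.60 F3271
G01 X103.20 Y209.69
G01 X16.05 Y96.42
M5
G0 X39.60 Y76.73
M3 S145
G01 X38.52 Y80.04 F3271
G01 X35.71 Y82.08
G01 X32.23 Y82.08
G01 X29.42 Y80.04
G01 X28.34 Y76.73
G01 X29.42 Y73.42
G01 X32.23 Y71.38
G01 X35.71 Y71.38
G01 X38.52 Y73.42
G01 X39.60 Y76.73
M5
G0 X52.44 Y18.82
M3 S145
G01 X49.30 Y28.47 F3271
G01 X41.09 Y34.44
G01 X30.95 Y34.44
G01 X22.74 Y28.47
G01 X19.60 Y18.82
G01 X22.74 Y9.17
G01 X30.95 Y3.20
G01 X41.09 Y3.20
G01 X49.30 Y9.17
G01 X52.44 Y18.82
M5
G0 X0.00 Y0.00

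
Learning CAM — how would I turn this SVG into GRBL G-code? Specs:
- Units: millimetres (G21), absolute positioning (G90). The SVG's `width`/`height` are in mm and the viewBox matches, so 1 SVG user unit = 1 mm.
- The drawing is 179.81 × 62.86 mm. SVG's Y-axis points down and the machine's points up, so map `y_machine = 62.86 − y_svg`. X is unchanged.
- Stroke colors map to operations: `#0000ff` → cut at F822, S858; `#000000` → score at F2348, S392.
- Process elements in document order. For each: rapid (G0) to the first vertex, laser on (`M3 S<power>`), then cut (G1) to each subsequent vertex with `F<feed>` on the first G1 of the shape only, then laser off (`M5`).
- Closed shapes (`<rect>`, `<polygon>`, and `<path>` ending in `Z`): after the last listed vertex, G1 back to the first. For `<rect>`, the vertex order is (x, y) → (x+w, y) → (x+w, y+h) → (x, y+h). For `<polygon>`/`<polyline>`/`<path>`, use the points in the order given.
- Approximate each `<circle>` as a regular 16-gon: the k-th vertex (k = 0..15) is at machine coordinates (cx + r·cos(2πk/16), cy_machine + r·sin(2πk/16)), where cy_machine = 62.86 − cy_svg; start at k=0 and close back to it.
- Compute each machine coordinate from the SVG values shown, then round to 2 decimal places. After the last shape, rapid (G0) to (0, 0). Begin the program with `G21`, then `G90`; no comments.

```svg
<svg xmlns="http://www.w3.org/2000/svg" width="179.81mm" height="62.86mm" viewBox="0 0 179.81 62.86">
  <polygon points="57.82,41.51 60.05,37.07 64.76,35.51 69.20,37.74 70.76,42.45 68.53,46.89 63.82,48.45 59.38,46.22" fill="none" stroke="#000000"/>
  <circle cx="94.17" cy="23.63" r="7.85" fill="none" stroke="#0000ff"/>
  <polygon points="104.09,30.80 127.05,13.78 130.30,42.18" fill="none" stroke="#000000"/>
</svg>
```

viewBox `0 0 179.81 62.86` with mm width/height → 1 unit = 1 mm. Flip: y_m = 62.86 − y_svg.

**Shape 1** — `<polygon>` regular polygon, stroke `#000000` → score (S392, F2348). Machine vertices: (57.82,21.35) → (60.05,25.79) → (64.76,27.35) → (69.20,25.12) → (70.76,20.41) → (68.53,15.97) → (63.82,14.41) → (59.38,16.64) → (57.82,21.35). Closed: final G1 returns to the first vertex.

**Shape 2** — `<circle>` circle, stroke `#0000ff` → cut (S858, F822). Machine vertices: (102.02,39.23) → (101.42,42.23) → (99.72,44.78) → (97.17,46.48) → (94.17,47.08) → (91.17,46.48) → (88.62,44.78) → (86.92,42.23) → (86.32,39.23) → (86.92,36.23) → (88.62,33.68) → (91.17,31.98) → (94.17,31.38) → (97.17,31.98) → (99.72,33.68) → (101.42,36.23) → (102.02,39.23). Closed: final G1 returns to the first vertex.

**Shape 3** — `<polygon>` regular polygon, stroke `#000000` → score (S392, F2348). Machine vertices: (104.09,32.06) → (127.05,49.08) → (130.30,20.68) → (104.09,32.06). Closed: final G1 returns to the first vertex.

G21
G90
G0 X57.82 Y21.35
M3 S392
G1 X60.05 Y25.79 F2348
G1 X64.76 Y27.35
G1 X69.20 Y25.12
G1 X70.76 Y20.41
G1 X68.53 Y15.97
G1 X63.82 Y14.41
G1 X59.38 Y16.64
G1 X57.82 Y21.35
M5
G0 X102.02 Y39.23
M3 S858
G1 X101.42 Y42.23 F822
G1 X99.72 Y44.78
G1 X97.17 Y46.48
G1 X94.17 Y47.08
G1 X91.17 Y46.48
G1 X88.62 Y44.78
G1 X86.92 Y42.23
G1 X86.32 Y39.23
G1 X86.92 Y36.23
G1 X88.62 Y33.68
G1 X91.17 Y31.98
G1 X94.17 Y31.38
G1 X97.17 Y31.98
G1 X99.72 Y33.68
G1 X101.42 Y36.23
G1 X102.02 Y39.23
M5
G0 X104.09 Y32.06
M3 S392
G1 X127.05 Y49.08 F2348
G1 X130.30 Y20.68
G1 X104.09 Y32.06
M5
G0 X0.00 Y0.00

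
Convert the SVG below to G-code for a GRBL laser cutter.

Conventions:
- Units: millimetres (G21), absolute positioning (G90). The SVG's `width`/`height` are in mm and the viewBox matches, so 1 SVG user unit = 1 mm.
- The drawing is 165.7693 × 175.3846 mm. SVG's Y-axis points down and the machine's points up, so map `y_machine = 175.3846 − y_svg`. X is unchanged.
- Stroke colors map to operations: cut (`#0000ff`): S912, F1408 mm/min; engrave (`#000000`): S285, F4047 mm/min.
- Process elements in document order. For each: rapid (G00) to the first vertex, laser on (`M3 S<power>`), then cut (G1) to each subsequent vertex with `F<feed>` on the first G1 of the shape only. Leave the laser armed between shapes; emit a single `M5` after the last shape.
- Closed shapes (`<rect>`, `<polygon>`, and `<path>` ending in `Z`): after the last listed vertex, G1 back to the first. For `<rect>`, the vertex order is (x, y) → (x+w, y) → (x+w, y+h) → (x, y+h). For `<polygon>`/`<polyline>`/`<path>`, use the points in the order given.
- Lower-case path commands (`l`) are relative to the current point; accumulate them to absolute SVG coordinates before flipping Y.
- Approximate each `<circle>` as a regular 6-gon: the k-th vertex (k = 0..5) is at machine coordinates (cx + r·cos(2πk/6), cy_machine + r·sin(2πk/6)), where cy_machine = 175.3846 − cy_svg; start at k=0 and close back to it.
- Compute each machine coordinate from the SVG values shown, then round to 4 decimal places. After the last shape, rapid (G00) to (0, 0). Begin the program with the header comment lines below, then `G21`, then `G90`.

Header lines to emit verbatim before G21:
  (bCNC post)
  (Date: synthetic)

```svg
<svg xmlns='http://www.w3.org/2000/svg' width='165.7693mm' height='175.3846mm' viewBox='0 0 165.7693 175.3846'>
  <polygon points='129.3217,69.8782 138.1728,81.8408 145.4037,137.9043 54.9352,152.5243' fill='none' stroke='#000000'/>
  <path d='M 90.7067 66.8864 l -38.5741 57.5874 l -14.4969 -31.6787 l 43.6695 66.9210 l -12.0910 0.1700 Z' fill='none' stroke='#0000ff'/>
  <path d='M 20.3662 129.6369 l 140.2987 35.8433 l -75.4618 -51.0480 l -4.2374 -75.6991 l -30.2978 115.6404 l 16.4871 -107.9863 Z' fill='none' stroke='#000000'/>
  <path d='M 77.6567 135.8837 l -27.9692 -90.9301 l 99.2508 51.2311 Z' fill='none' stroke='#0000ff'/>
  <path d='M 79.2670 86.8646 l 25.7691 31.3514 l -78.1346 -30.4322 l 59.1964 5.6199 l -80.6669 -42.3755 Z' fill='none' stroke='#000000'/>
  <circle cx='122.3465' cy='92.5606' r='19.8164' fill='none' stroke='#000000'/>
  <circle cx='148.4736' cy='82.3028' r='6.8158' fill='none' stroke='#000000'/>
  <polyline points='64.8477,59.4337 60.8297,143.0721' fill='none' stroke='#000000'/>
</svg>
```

viewBox `0 0 165.7693 175.3846` with mm width/height → 1 unit = 1 mm. Flip: y_m = 175.3846 − y_svg.

**Shape 1** — `<polygon>` closed polygon, stroke `#000000` → engrave (S285, F4047). Machine vertices: (129.3217,105.5064) → (138.1728,93.5438) → (145.4037,37.4803) → (54.9352,22.8603) → (129.3217,105.5064). Closed: final G1 returns to the first vertex.

**Shape 2** — `<path>` closed polygon, stroke `#0000ff` → cut (S912, F1408). Machine vertices: (90.7067,108.4982) → (52.1326,50.9108) → (37.6357,82.5895) → (81.3052,15.6685) → (69.2142,15.4985) → (90.7067,108.4982). Closed: final G1 returns to the first vertex.

**Shape 3** — `<path>` closed polygon, stroke `#000000` → engrave (S285, F4047). Machine vertices: (20.3662,45.7477) → (160.6649,9.9044) → (85.2031,60.9524) → (80.9657,136.6515) → (50.6679,21.0111) → (67.1550,128.9974) → (20.3662,45.7477). Closed: final G1 returns to the first vertex.

**Shape 4** — `<path>` closed polygon, stroke `#0000ff` → cut (S912, F1408). Machine vertices: (77.6567,39.5009) → (49.6875,130.4310) → (148.9383,79.1999) → (77.6567,39.5009). Closed: final G1 returns to the first vertex.

**Shape 5** — `<path>` closed polygon, stroke `#000000` → engrave (S285, F4047). Machine vertices: (79.2670,88.5200) → (105.0361,57.1686) → (26.9015,87.6008) → (86.0979,81.9809) → (5.4310,124.3564) → (79.2670,88.5200). Closed: final G1 returns to the first vertex.

**Shape 6** — `<circle>` circle, stroke `#000000` → engrave (S285, F4047). Machine vertices: (142.1629,82.8240) → (132.2547,99.9855) → (112.4383,99.9855) → (102.5301,82.8240) → (112.4383,65.6625) → (132.2547,65.6625) → (142.1629,82.8240). Closed: final G1 returns to the first vertex.

**Shape 7** — `<circle>` circle, stroke `#000000` → engrave (S285, F4047). Machine vertices: (155.2894,93.0818) → (151.8815,98.9845) → (145.0657,98.9845) → (141.6578,93.0818) → (145.0657,87.1791) → (151.8815,87.1791) → (155.2894,93.0818). Closed: final G1 returns to the first vertex.

**Shape 8** — `<polyline>` line segment, stroke `#000000` → engrave (S285, F4047). Machine vertices: (64.8477,115.9509) → (60.8297,32.3125). Open path.

(bCNC post)
(Date: synthetic)
G21
G90
G00 X129.3217 Y105.5064
M3 S285
G1 X138.1728 Y93.5438 F4047
G1 X145.4037 Y37.4803
G1 X54.9352 Y22.8603
G1 X129.3217 Y105.5064
G00 X90.7067 Y108.4982
M3 S912
G1 X52.1326 Y50.9108 F1408
G1 X37.6357 Y82.5895
G1 X81.3052 Y15.6685
G1 X69.2142 Y15.4985
G1 X90.7067 Y108.4982
G00 X20.3662 Y45.7477
M3 S285
G1 X160.6649 Y9.9044 F4047
G1 X85.2031 Y60.9524
G1 X80.9657 Y136.6515
G1 X50.6679 Y21.0111
G1 X67.1550 Y128.9974
G1 X20.3662 Y45.7477
G00 X77.6567 Y39.5009
M3 S912
G1 X49.6875 Y130.4310 F1408
G1 X148.9383 Y79.1999
G1 X77.6567 Y39.5009
G00 X79.2670 Y88.5200
M3 S285
G1 X105.0361 Y57.1686 F4047
G1 X26.9015 Y87.6008
G1 X86.0979 Y81.9809
G1 X5.4310 Y124.3564
G1 X79.2670 Y88.5200
G00 X142.1629 Y82.8240
M3 S285
G1 X132.2547 Y99.9855 F4047
G1 X112.4383 Y99.9855
G1 X102.5301 Y82.8240
G1 X112.4383 Y65.6625
G1 X132.2547 Y65.6625
G1 X142.1629 Y82.8240
G00 X155.2894 Y93.0818
M3 S285
G1 X151.8815 Y98.9845 F4047
G1 X145.0657 Y98.9845
G1 X141.6578 Y93.0818
G1 X145.0657 Y87.1791
G1 X151.8815 Y87.1791
G1 X155.2894 Y93.0818
G00 X64.8477 Y115.9509
M3 S285
G1 X60.8297 Y32.3125 F4047
M5
G00 X0.0000 Y0.0000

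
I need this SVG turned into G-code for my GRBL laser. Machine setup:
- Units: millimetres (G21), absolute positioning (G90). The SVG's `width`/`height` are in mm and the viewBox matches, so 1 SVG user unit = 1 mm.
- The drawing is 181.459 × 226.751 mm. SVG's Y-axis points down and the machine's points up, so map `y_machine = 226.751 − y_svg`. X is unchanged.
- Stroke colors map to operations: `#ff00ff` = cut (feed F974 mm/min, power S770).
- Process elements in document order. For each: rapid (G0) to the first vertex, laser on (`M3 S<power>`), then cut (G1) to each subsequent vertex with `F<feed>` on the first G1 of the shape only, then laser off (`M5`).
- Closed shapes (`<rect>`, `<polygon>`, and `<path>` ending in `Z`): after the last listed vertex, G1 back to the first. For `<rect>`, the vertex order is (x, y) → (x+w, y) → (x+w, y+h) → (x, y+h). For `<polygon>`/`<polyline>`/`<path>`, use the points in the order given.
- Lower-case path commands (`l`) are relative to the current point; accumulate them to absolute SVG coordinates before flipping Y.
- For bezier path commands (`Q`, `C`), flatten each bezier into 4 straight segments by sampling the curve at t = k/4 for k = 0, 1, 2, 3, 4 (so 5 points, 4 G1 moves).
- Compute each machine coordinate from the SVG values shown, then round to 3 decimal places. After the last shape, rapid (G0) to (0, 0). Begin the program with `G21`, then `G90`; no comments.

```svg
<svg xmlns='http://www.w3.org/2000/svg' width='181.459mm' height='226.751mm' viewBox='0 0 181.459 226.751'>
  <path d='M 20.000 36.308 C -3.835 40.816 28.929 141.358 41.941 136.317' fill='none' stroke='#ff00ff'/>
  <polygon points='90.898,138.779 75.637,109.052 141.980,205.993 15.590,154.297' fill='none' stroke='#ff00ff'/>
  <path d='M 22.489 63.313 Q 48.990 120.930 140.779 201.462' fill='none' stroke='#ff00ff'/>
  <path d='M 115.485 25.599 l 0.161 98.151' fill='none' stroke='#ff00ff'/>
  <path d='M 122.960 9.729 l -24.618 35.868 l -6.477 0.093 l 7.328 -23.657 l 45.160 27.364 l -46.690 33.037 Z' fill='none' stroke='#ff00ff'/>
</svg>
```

Since the viewBox matches the mm dimensions, user units are millimetres directly. The only transform is the Y-flip y_m = 226.751 − y_svg.

Shape 1 is a cubic bezier drawn with `<path>`. Its stroke #ff00ff means cut at S770, F974. After flipping Y the toolpath is (20.000,190.443) → (11.543,172.206) → (17.153,136.858) → (29.671,103.300) → (41.941,90.434).

Shape 2 is a closed polygon drawn with `<polygon>`. Its stroke #ff00ff means cut at S770, F974. After flipping Y the toolpath is (90.898,87.972) → (75.637,117.699) → (141.980,20.758) → (15.590,72.454) → (90.898,87.972), returning to the start.

Shape 3 is a quadratic bezier drawn with `<path>`. Its stroke #ff00ff means cut at S770, F974. After flipping Y the toolpath is (22.489,163.438) → (39.820,133.197) → (65.312,100.092) → (98.965,64.123) → (140.779,25.289).

Shape 4 is a line segment drawn with `<path>`. Its stroke #ff00ff means cut at S770, F974. After flipping Y the toolpath is (115.485,201.152) → (115.646,103.001).

Shape 5 is a closed polygon drawn with `<path>`. Its stroke #ff00ff means cut at S770, F974. After flipping Y the toolpath is (122.960,217.022) → (98.342,181.154) → (91.865,181.061) → (99.193,204.718) → (144.353,177.354) → (97.663,144.317) → (122.960,217.022), returning to the start.

G21
G90
G0 X20.000 Y190.443
M3 S770
G1 X11.543 Y172.206 F974
G1 X17.153 Y136.858
G1 X29.671 Y103.300
G1 X41.941 Y90.434
M5
G0 X90.898 Y87.972
M3 S770
G1 X75.637 Y117.699 F974
G1 X141.980 Y20.758
G1 X15.590 Y72.454
G1 X90.898 Y87.972
M5
G0 X22.489 Y163.438
M3 S770
G1 X39.820 Y133.197 F974
G1 X65.312 Y100.092
G1 X98.965 Y64.123
G1 X140.779 Y25.289
M5
G0 X115.485 Y201.152
M3 S770
G1 X115.646 Y103.001 F974
M5
G0 X122.960 Y217.022
M3 S770
G1 X98.342 Y181.154 F974
G1 X91.865 Y181.061
G1 X99.193 Y204.718
G1 X144.353 Y177.354
G1 X97.663 Y144.317
G1 X122.960 Y217.022
M5
G0 X0.000 Y0.000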